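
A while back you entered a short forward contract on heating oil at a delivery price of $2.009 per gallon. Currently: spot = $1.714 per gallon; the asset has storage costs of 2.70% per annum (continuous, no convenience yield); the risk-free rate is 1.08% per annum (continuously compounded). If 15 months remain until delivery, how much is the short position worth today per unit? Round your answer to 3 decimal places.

$0.209 per gallon

Current fair forward for the remaining 15 months: F = S·e^((r + u)·T), (r + u) = 0.0108 + 0.0270 = 0.0378
F = 1.714 · e^(0.0378 × 15/12) = 1.714 × 1.048384 = 1.7969
Value of long forward = (F − K)·e^(−rT) = (1.7969 − 2.009) · e^(−0.0108·15/12)
= -0.2121 × 0.986591 = -0.209
Short position value = −(long value) = $0.209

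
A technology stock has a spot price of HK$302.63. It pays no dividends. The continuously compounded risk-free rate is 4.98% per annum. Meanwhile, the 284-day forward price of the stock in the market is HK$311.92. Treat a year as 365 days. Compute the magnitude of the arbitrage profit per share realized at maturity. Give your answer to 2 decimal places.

Fair forward: F* = S·e^(carry·T), with carry = r = 0.0498
F* = 302.63 · e^(0.0498 × 284/365) = 302.63 · e^0.038748 = 302.63 × 1.039508 = HK$314.5863
Market HK$311.92 < fair HK$314.5863: forward underpriced → reverse cash-and-carry (short spot, go long the forward).
At maturity, profit = |F_mkt − F*| = |311.92 − 314.5863| = HK$2.67 per share

HK$2.67 per share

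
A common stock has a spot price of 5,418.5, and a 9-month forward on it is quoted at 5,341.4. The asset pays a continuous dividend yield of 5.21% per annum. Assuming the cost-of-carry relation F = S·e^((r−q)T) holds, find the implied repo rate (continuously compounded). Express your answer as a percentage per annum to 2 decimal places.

From F = S·e^((r−q)T): (r − q) = ln(F/S)/T
ln(5341.4/5418.5) = ln(0.985771) = -0.014331
(r − q) = -0.014331 / (9/12) = -0.019108
r = ln(F/S)/T + q = -0.019108 + 0.0521 = 0.032992
r = 3.30%

3.30%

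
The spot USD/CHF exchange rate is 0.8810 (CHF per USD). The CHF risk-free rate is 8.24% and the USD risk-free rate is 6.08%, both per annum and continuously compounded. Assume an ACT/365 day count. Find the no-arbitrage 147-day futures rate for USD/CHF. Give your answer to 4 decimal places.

F = S·e^((r_CHF − r_USD)T) = 0.8810 · e^((0.0824 − 0.0608) × 147/365)
= 0.8810 · e^0.008699 = 0.8810 × 1.008737
F = 0.8887 CHF per USD

0.8887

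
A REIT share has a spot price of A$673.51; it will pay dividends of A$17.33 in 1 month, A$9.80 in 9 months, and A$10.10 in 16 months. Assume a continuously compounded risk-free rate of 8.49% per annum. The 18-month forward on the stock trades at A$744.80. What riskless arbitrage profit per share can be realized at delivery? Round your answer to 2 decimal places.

PV(dividends) I = 17.33·e^(−0.0849·1/12) + 9.80·e^(−0.0849·9/12) + 10.10·e^(−0.0849·16/12) = 35.4223
Fair forward F* = (S − I)·e^(rT) = (673.51 − 35.4223)·e^0.127350 = 638.0877 × 1.135814 = 724.7489
Market A$744.80 > fair 724.7489: forward overpriced → cash-and-carry (borrow at r, buy the stock and collect the dividends, short the forward).
Profit at T = |F_mkt − F*| = |744.80 − 724.7489| = A$20.05 per share

A$20.05 per share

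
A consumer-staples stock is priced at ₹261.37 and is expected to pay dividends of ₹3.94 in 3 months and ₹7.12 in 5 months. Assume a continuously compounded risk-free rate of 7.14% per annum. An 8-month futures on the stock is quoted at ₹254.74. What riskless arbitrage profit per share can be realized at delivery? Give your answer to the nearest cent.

PV(dividends) I = 3.94·e^(−0.0714·3/12) + 7.12·e^(−0.0714·5/12) = 10.7816
Fair futures F* = (S − I)·e^(rT) = (261.37 − 10.7816)·e^0.047600 = 250.5884 × 1.048751 = 262.8048
Market ₹254.74 < fair 262.8048: forward underpriced → reverse cash-and-carry (short the stock, invest proceeds at r, pay the dividends, go long the forward).
Profit at T = |F_mkt − F*| = |254.74 − 262.8048| = ₹8.06 per share

₹8.06 per share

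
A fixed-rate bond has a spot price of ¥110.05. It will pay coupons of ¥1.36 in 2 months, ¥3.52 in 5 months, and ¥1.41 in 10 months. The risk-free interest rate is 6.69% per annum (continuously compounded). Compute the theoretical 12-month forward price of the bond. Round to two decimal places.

¥111.14

PV(coupons) I = 1.36·e^(−0.0669·2/12) + 3.52·e^(−0.0669·5/12) + 1.41·e^(−0.0669·10/12)
I = 1.3449 + 3.4232 + 1.3335 = 6.1016
F = (S − I)·e^(rT) = (110.05 − 6.1016) · e^(0.0669·12/12)
= 103.9484 · e^0.066900 = 103.9484 × 1.069189 = ¥111.14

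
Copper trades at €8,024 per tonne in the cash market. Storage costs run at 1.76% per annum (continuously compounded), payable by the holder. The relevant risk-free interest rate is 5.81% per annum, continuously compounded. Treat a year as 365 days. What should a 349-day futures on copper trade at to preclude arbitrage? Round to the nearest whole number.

€8,626 per tonne

Net carry = r + u − y = 0.0581 + 0.0176 − 0.0000 = 0.0757
F = S·e^((r+u−y)T) = 8024 · e^(0.0757 × 349/365) = 8024 · e^0.072382
= 8024 × 1.075066 = €8,626 per tonne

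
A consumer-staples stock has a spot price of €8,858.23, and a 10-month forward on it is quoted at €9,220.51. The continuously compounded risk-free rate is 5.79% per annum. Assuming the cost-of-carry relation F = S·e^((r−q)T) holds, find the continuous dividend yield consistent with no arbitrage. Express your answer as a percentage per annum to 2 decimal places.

From F = S·e^((r−q)T): (r − q) = ln(F/S)/T
ln(9220.51/8858.23) = ln(1.040898) = 0.040084
(r − q) = 0.040084 / (10/12) = 0.048101
q = r − ln(F/S)/T = 0.0579 − 0.048101 = 0.009799
q = 0.98%

0.98%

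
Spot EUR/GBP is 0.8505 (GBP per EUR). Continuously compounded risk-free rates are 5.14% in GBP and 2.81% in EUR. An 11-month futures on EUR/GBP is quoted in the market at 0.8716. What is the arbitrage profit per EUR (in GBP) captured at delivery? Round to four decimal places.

0.0027 per EUR (in GBP)

Fair futures: F* = S·e^(carry·T), with carry = (r_GBP − r_EUR) = 0.0514 − 0.0281 = 0.0233
F* = 0.8505 · e^(0.0233 × 11/12) = 0.8505 · e^0.021358 = 0.8505 × 1.021588 = 0.8689
Market 0.8716 > fair 0.8689: forward overpriced → cash-and-carry (buy spot, short the forward).
At maturity, profit = |F_mkt − F*| = |0.8716 − 0.8689| = 0.0027 per EUR (in GBP)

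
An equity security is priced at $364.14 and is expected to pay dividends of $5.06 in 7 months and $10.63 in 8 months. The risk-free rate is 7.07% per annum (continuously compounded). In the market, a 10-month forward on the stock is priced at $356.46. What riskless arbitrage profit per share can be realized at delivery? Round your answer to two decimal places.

$13.87 per share

PV(dividends) I = 5.06·e^(−0.0707·7/12) + 10.63·e^(−0.0707·8/12) = 14.9962
Fair forward F* = (S − I)·e^(rT) = (364.14 − 14.9962)·e^0.058917 = 349.1438 × 1.060687 = 370.3323
Market $356.46 < fair 370.3323: forward underpriced → reverse cash-and-carry (short the stock, invest proceeds at r, pay the dividends, go long the forward).
Profit at T = |F_mkt − F*| = |356.46 − 370.3323| = $13.87 per share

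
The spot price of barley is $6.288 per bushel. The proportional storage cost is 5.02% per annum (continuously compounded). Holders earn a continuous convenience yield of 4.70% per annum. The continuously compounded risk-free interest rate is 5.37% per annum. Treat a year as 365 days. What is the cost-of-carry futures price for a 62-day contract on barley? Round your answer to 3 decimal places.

$6.349 per bushel

Net carry = r + u − y = 0.0537 + 0.0502 − 0.0470 = 0.0569
F = S·e^((r+u−y)T) = 6.288 · e^(0.0569 × 62/365) = 6.288 · e^0.009665
= 6.288 × 1.009712 = $6.349 per bushel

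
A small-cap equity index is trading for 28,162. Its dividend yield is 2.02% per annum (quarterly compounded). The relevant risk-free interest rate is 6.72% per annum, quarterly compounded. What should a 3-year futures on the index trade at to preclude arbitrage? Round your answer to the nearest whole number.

F = S · (1+r/4)^(4T) / (1+q/4)^(4T)
= 28162 × 1.221312 / 1.062312 = 28162 × 1.149674
F = 32,377

32,377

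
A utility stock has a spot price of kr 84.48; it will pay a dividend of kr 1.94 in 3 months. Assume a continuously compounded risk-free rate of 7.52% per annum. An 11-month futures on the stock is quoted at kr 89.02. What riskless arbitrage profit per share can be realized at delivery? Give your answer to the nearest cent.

kr 0.55 per share

PV(dividends) I = 1.94·e^(−0.0752·3/12) = 1.9039
Fair futures F* = (S − I)·e^(rT) = (84.48 − 1.9039)·e^0.068933 = 82.5761 × 1.071364 = 88.4691
Market kr 89.02 > fair 88.4691: forward overpriced → cash-and-carry (borrow at r, buy the stock and collect the dividends, short the forward).
Profit at T = |F_mkt − F*| = |89.02 − 88.4691| = kr 0.55 per share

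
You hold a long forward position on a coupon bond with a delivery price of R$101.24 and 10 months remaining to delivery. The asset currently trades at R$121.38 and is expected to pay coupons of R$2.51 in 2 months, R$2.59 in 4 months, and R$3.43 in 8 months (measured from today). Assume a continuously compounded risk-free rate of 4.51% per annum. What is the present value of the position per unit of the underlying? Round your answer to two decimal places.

R$15.50

PV(remaining coupons) I = 2.51·e^(−0.0451·2/12) + 2.59·e^(−0.0451·4/12) + 3.43·e^(−0.0451·8/12) = 8.3710
Current forward F = (S − I)·e^(rT) = (121.38 − 8.3710)·e^(0.0451·10/12) = 113.0090 × 1.038299 = 117.3371
Value (long) = (F − K)·e^(−rT) = (117.3371 − 101.24) × 0.963114 = 15.5033
Value = R$15.50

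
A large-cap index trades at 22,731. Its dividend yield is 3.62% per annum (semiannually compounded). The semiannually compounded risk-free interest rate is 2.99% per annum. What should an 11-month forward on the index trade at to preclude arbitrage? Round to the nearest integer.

22,602

F = S · (1+r/2)^(2T) / (1+q/2)^(2T)
= 22731 × 1.027579 / 1.033433 = 22731 × 0.994335
F = 22,602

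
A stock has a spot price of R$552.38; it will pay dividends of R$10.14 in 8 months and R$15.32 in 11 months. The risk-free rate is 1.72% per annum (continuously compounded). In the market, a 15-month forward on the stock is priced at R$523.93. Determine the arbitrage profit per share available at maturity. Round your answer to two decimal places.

R$14.80 per share

PV(dividends) I = 10.14·e^(−0.0172·8/12) + 15.32·e^(−0.0172·11/12) = 25.1047
Fair forward F* = (S − I)·e^(rT) = (552.38 − 25.1047)·e^0.021500 = 527.2753 × 1.021733 = 538.7346
Market R$523.93 < fair 538.7346: forward underpriced → reverse cash-and-carry (short the stock, invest proceeds at r, pay the dividends, go long the forward).
Profit at T = |F_mkt − F*| = |523.93 − 538.7346| = R$14.80 per share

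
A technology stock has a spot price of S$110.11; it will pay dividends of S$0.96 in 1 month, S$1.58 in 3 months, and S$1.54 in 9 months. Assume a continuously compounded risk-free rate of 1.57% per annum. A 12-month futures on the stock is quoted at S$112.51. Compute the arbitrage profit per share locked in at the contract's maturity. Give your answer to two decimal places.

PV(dividends) I = 0.96·e^(−0.0157·1/12) + 1.58·e^(−0.0157·3/12) + 1.54·e^(−0.0157·9/12) = 4.0545
Fair futures F* = (S − I)·e^(rT) = (110.11 − 4.0545)·e^0.015700 = 106.0555 × 1.015824 = 107.7337
Market S$112.51 > fair 107.7337: forward overpriced → cash-and-carry (borrow at r, buy the stock and collect the dividends, short the forward).
Profit at T = |F_mkt − F*| = |112.51 − 107.7337| = S$4.78 per share

S$4.78 per share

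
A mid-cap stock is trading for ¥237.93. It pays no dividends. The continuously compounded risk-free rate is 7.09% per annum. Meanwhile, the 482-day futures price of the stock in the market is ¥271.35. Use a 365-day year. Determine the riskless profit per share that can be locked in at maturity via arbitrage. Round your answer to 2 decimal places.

¥10.07 per share

Fair futures: F* = S·e^(carry·T), with carry = r = 0.0709
F* = 237.93 · e^(0.0709 × 482/365) = 237.93 · e^0.093627 = 237.93 × 1.098150 = ¥261.2828
Market ¥271.35 > fair ¥261.2828: forward overpriced → cash-and-carry (buy spot, short the forward).
At maturity, profit = |F_mkt − F*| = |271.35 − 261.2828| = ¥10.07 per share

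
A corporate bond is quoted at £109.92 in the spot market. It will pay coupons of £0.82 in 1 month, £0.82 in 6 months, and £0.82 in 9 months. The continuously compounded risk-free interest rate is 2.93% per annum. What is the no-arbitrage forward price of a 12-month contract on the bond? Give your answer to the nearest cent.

£110.69

PV(coupons) I = 0.82·e^(−0.0293·1/12) + 0.82·e^(−0.0293·6/12) + 0.82·e^(−0.0293·9/12)
I = 0.8180 + 0.8081 + 0.8022 = 2.4283
F = (S − I)·e^(rT) = (109.92 − 2.4283) · e^(0.0293·12/12)
= 107.4917 · e^0.029300 = 107.4917 × 1.029733 = £110.69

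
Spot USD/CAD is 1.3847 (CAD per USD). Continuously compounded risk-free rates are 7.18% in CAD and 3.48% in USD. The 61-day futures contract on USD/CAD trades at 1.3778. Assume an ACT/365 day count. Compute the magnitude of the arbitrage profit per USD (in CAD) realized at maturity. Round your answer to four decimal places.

0.0155 per USD (in CAD)

Fair futures: F* = S·e^(carry·T), with carry = (r_CAD − r_USD) = 0.0718 − 0.0348 = 0.0370
F* = 1.3847 · e^(0.0370 × 61/365) = 1.3847 · e^0.006184 = 1.3847 × 1.006203 = 1.3933
Market 1.3778 < fair 1.3933: forward underpriced → reverse cash-and-carry (short spot, go long the forward).
At maturity, profit = |F_mkt − F*| = |1.3778 − 1.3933| = 0.0155 per USD (in CAD)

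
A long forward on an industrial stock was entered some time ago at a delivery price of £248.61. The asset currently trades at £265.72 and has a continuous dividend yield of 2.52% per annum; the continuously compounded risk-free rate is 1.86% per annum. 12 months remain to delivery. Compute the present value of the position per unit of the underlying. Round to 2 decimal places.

£15.08

Current fair forward for the remaining 12 months: F = S·e^((r − q)·T), (r − q) = 0.0186 − 0.0252 = -0.0066
F = 265.72 · e^(-0.0066 × 12/12) = 265.72 × 0.993422 = 263.9721
Value of long forward = (F − K)·e^(−rT) = (263.9721 − 248.61) · e^(−0.0186·12/12)
= 15.3621 × 0.981572 = 15.08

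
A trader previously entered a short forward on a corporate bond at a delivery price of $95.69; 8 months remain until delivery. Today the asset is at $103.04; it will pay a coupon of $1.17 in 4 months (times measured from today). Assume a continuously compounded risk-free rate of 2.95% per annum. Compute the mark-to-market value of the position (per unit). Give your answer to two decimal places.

-$8.05

PV(remaining coupons) I = 1.17·e^(−0.0295·4/12) = 1.1586
Current forward F = (S − I)·e^(rT) = (103.04 − 1.1586)·e^(0.0295·8/12) = 101.8814 × 1.019861 = 103.9049
Value (long) = (F − K)·e^(−rT) = (103.9049 − 95.69) × 0.980525 = 8.0549
Short position value = −(long value) = -$8.05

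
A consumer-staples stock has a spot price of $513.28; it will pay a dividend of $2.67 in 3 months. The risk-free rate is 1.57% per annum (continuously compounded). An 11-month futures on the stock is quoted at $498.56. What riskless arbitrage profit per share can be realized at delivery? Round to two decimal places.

$19.46 per share

PV(dividends) I = 2.67·e^(−0.0157·3/12) = 2.6595
Fair futures F* = (S − I)·e^(rT) = (513.28 − 2.6595)·e^0.014392 = 510.6205 × 1.014496 = 518.0225
Market $498.56 < fair 518.0225: forward underpriced → reverse cash-and-carry (short the stock, invest proceeds at r, pay the dividends, go long the forward).
Profit at T = |F_mkt − F*| = |498.56 − 518.0225| = $19.46 per share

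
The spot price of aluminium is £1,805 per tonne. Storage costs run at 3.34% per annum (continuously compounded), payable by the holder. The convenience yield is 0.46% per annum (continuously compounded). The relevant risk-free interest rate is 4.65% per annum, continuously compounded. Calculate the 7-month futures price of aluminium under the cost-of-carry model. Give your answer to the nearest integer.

£1,886 per tonne

Net carry = r + u − y = 0.0465 + 0.0334 − 0.0046 = 0.0753
F = S·e^((r+u−y)T) = 1805 · e^(0.0753 × 7/12) = 1805 · e^0.043925
= 1805 × 1.044904 = £1,886 per tonne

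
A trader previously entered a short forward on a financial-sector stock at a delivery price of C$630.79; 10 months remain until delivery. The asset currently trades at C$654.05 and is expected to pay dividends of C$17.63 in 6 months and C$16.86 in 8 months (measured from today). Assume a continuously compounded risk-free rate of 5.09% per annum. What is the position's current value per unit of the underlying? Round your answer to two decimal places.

-C$15.97

PV(remaining dividends) I = 17.63·e^(−0.0509·6/12) + 16.86·e^(−0.0509·8/12) = 33.4845
Current forward F = (S − I)·e^(rT) = (654.05 − 33.4845)·e^(0.0509·10/12) = 620.5655 × 1.043329 = 647.4540
Value (long) = (F − K)·e^(−rT) = (647.4540 − 630.79) × 0.958470 = 15.9719
Short position value = −(long value) = -C$15.97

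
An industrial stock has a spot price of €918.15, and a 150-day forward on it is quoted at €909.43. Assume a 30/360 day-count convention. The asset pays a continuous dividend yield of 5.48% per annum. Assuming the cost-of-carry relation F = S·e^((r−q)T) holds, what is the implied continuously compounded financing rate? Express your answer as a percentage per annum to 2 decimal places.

3.19%

From F = S·e^((r−q)T): (r − q) = ln(F/S)/T
ln(909.43/918.15) = ln(0.990503) = -0.009542
(r − q) = -0.009542 / (150/360) = -0.022901
r = ln(F/S)/T + q = -0.022901 + 0.0548 = 0.031899
r = 3.19%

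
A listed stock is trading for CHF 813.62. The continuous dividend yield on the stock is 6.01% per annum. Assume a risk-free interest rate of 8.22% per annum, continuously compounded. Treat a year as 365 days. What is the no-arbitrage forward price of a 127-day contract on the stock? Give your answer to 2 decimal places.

CHF 819.90

F = S·e^((r − q)T) = 813.62 · e^((0.0822 − 0.0601) × 127/365)
= 813.62 · e^0.007690 = 813.62 × 1.007720
F = CHF 819.90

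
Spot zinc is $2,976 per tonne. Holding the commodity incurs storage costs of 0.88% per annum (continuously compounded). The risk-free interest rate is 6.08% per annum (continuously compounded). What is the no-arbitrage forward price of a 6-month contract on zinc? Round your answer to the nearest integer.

$3,081 per tonne

Net carry = r + u − y = 0.0608 + 0.0088 − 0.0000 = 0.0696
F = S·e^((r+u−y)T) = 2976 · e^(0.0696 × 6/12) = 2976 · e^0.034800
= 2976 × 1.035413 = $3,081 per tonne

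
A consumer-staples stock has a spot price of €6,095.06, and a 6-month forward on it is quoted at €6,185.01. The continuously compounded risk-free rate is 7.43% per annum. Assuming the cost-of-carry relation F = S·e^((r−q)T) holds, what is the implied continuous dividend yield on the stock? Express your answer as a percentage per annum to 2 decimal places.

From F = S·e^((r−q)T): (r − q) = ln(F/S)/T
ln(6185.01/6095.06) = ln(1.014758) = 0.014650
(r − q) = 0.014650 / (6/12) = 0.029300
q = r − ln(F/S)/T = 0.0743 − 0.029300 = 0.045000
q = 4.50%

4.50%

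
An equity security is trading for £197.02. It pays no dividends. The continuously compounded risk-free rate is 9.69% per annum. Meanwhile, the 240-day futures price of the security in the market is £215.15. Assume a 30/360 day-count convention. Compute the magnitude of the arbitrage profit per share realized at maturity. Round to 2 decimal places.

Fair futures: F* = S·e^(carry·T), with carry = r = 0.0969
F* = 197.02 · e^(0.0969 × 240/360) = 197.02 · e^0.064600 = 197.02 × 1.066732 = £210.1675
Market £215.15 > fair £210.1675: forward overpriced → cash-and-carry (buy spot, short the forward).
At maturity, profit = |F_mkt − F*| = |215.15 − 210.1675| = £4.98 per share

£4.98 per share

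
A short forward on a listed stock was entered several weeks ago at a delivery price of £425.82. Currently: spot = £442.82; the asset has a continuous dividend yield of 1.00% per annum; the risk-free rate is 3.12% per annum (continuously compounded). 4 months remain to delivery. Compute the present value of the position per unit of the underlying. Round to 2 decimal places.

Current fair forward for the remaining 4 months: F = S·e^((r − q)·T), (r − q) = 0.0312 − 0.0100 = 0.0212
F = 442.82 · e^(0.0212 × 4/12) = 442.82 × 1.007092 = 445.9605
Value of long forward = (F − K)·e^(−rT) = (445.9605 − 425.82) · e^(−0.0312·4/12)
= 20.1405 × 0.989654 = 19.93
Short position value = −(long value) = -£19.93

-£19.93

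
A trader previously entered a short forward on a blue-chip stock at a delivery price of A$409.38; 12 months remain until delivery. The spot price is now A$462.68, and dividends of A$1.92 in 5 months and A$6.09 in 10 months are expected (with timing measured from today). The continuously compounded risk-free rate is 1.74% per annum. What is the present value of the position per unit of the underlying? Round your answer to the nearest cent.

PV(remaining dividends) I = 1.92·e^(−0.0174·5/12) + 6.09·e^(−0.0174·10/12) = 7.9085
Current forward F = (S − I)·e^(rT) = (462.68 − 7.9085)·e^(0.0174·12/12) = 454.7715 × 1.017552 = 462.7536
Value (long) = (F − K)·e^(−rT) = (462.7536 − 409.38) × 0.982751 = 52.4530
Short position value = −(long value) = -A$52.45

-A$52.45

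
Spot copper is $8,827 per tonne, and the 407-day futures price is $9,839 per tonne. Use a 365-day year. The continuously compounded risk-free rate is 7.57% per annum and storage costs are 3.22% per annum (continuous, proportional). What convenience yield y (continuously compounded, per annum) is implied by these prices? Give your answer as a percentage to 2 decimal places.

F = S·e^((r+u−y)T) ⇒ (r+u−y) = ln(F/S)/T
ln(9839/8827) = 0.108539; /T ⇒ 0.097338
y = r + u − ln(F/S)/T = 0.0757 + 0.0322 − 0.097338 = 0.010562
y = 1.06%

1.06%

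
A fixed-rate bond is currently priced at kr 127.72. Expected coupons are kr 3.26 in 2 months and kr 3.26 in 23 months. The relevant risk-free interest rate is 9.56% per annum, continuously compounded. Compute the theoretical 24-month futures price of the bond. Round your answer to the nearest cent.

PV(coupons) I = 3.26·e^(−0.0956·2/12) + 3.26·e^(−0.0956·23/12)
I = 3.2085 + 2.7142 = 5.9227
F = (S − I)·e^(rT) = (127.72 − 5.9227) · e^(0.0956·24/12)
= 121.7973 · e^0.191200 = 121.7973 × 1.210702 = kr 147.46

kr 147.46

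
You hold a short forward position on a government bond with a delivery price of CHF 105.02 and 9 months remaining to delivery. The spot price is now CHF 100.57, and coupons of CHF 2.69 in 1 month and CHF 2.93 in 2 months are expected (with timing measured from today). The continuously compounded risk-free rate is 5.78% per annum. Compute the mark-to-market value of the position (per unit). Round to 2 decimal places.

CHF 5.57

PV(remaining coupons) I = 2.69·e^(−0.0578·1/12) + 2.93·e^(−0.0578·2/12) = 5.5790
Current forward F = (S − I)·e^(rT) = (100.57 − 5.5790)·e^(0.0578·9/12) = 94.9910 × 1.044303 = 99.1994
Value (long) = (F − K)·e^(−rT) = (99.1994 − 105.02) × 0.957576 = -5.5737
Short position value = −(long value) = CHF 5.57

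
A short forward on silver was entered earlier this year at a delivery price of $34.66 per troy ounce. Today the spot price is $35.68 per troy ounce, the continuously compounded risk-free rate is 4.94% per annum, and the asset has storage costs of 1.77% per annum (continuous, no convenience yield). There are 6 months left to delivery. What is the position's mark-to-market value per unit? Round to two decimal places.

-$2.18 per troy ounce

Current fair forward for the remaining 6 months: F = S·e^((r + u)·T), (r + u) = 0.0494 + 0.0177 = 0.0671
F = 35.68 · e^(0.0671 × 6/12) = 35.68 × 1.034119 = 36.8974
Value of long forward = (F − K)·e^(−rT) = (36.8974 − 34.66) · e^(−0.0494·6/12)
= 2.2374 × 0.975603 = 2.18
Short position value = −(long value) = -$2.18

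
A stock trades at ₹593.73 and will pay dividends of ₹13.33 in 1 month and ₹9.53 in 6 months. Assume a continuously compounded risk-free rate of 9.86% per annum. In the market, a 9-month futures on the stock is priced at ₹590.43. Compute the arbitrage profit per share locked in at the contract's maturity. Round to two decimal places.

₹24.87 per share

PV(dividends) I = 13.33·e^(−0.0986·1/12) + 9.53·e^(−0.0986·6/12) = 22.2925
Fair futures F* = (S − I)·e^(rT) = (593.73 − 22.2925)·e^0.073950 = 571.4375 × 1.076753 = 615.2970
Market ₹590.43 < fair 615.2970: forward underpriced → reverse cash-and-carry (short the stock, invest proceeds at r, pay the dividends, go long the forward).
Profit at T = |F_mkt − F*| = |590.43 − 615.2970| = ₹24.87 per share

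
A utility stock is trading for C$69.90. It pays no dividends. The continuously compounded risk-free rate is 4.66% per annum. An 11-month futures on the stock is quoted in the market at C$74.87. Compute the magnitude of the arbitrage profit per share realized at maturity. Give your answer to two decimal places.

Fair futures: F* = S·e^(carry·T), with carry = r = 0.0466
F* = 69.90 · e^(0.0466 × 11/12) = 69.90 · e^0.042717 = 69.90 × 1.043643 = C$72.9506
Market C$74.87 > fair C$72.9506: forward overpriced → cash-and-carry (buy spot, short the forward).
At maturity, profit = |F_mkt − F*| = |74.87 − 72.9506| = C$1.92 per share

C$1.92 per share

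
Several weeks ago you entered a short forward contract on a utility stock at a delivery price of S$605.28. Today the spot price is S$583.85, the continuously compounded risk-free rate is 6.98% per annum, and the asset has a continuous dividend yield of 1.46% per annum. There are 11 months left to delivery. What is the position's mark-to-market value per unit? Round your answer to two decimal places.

Current fair forward for the remaining 11 months: F = S·e^((r − q)·T), (r − q) = 0.0698 − 0.0146 = 0.0552
F = 583.85 · e^(0.0552 × 11/12) = 583.85 × 1.051902 = 614.1530
Value of long forward = (F − K)·e^(−rT) = (614.1530 − 605.28) · e^(−0.0698·11/12)
= 8.8730 × 0.938021 = 8.32
Short position value = −(long value) = -S$8.32

-S$8.32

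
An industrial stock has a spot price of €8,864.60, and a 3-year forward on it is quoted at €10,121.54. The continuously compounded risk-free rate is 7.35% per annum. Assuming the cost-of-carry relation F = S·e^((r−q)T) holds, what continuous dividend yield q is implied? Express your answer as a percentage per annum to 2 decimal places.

From F = S·e^((r−q)T): (r − q) = ln(F/S)/T
ln(10121.54/8864.60) = ln(1.141793) = 0.132600
(r − q) = 0.132600 / (3) = 0.044200
q = r − ln(F/S)/T = 0.0735 − 0.044200 = 0.029300
q = 2.93%

2.93%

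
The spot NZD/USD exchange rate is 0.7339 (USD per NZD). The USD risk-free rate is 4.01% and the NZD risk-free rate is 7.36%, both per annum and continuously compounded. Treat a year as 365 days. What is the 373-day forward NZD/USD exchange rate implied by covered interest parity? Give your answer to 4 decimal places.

0.7092

F = S·e^((r_USD − r_NZD)T) = 0.7339 · e^((0.0401 − 0.0736) × 373/365)
= 0.7339 · e^-0.034234 = 0.7339 × 0.966345
F = 0.7092 USD per NZD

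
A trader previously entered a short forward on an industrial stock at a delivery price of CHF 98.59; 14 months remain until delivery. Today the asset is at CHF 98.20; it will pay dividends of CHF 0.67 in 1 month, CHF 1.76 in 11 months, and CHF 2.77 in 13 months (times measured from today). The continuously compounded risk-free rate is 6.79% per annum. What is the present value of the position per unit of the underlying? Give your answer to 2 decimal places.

PV(remaining dividends) I = 0.67·e^(−0.0679·1/12) + 1.76·e^(−0.0679·11/12) + 2.77·e^(−0.0679·13/12) = 4.8936
Current forward F = (S − I)·e^(rT) = (98.20 − 4.8936)·e^(0.0679·14/12) = 93.3064 × 1.082439 = 100.9985
Value (long) = (F − K)·e^(−rT) = (100.9985 − 98.59) × 0.923840 = 2.2251
Short position value = −(long value) = -CHF 2.23

-CHF 2.23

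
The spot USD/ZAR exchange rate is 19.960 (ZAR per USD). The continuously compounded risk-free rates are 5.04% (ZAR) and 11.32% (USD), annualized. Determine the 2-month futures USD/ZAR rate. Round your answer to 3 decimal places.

19.752

F = S·e^((r_ZAR − r_USD)T) = 19.960 · e^((0.0504 − 0.1132) × 2/12)
= 19.960 · e^-0.010467 = 19.960 × 0.989588
F = 19.752 ZAR per USD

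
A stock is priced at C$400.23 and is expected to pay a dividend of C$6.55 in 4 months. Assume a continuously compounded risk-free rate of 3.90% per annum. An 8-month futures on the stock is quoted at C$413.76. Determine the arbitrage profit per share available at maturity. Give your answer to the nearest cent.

PV(dividends) I = 6.55·e^(−0.0390·4/12) = 6.4654
Fair futures F* = (S − I)·e^(rT) = (400.23 − 6.4654)·e^0.026000 = 393.7646 × 1.026341 = 404.1368
Market C$413.76 > fair 404.1368: forward overpriced → cash-and-carry (borrow at r, buy the stock and collect the dividends, short the forward).
Profit at T = |F_mkt − F*| = |413.76 − 404.1368| = C$9.62 per share

C$9.62 per share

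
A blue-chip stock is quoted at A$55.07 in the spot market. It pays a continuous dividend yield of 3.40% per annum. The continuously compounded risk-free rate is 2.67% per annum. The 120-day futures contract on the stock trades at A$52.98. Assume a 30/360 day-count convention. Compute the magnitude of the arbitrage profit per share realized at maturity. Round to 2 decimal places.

A$1.96 per share

Fair futures: F* = S·e^(carry·T), with carry = (r − q) = 0.0267 − 0.0340 = -0.0073
F* = 55.07 · e^(-0.0073 × 120/360) = 55.07 · e^-0.002433 = 55.07 × 0.997570 = A$54.9362
Market A$52.98 < fair A$54.9362: forward underpriced → reverse cash-and-carry (short spot, go long the forward).
At maturity, profit = |F_mkt − F*| = |52.98 − 54.9362| = A$1.96 per share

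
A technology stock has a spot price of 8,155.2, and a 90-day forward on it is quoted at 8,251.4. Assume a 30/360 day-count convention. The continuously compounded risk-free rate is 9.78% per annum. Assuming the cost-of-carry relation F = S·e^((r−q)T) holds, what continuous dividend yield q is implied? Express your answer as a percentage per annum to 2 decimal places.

5.09%

From F = S·e^((r−q)T): (r − q) = ln(F/S)/T
ln(8251.4/8155.2) = ln(1.011796) = 0.011727
(r − q) = 0.011727 / (90/360) = 0.046908
q = r − ln(F/S)/T = 0.0978 − 0.046908 = 0.050892
q = 5.09%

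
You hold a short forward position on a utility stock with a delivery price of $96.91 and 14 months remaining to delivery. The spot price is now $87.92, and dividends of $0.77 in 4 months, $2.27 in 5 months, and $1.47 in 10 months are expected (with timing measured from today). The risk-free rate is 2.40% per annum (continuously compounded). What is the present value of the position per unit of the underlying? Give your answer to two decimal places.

PV(remaining dividends) I = 0.77·e^(−0.0240·4/12) + 2.27·e^(−0.0240·5/12) + 1.47·e^(−0.0240·10/12) = 4.4522
Current forward F = (S − I)·e^(rT) = (87.92 − 4.4522)·e^(0.0240·14/12) = 83.4678 × 1.028396 = 85.8380
Value (long) = (F − K)·e^(−rT) = (85.8380 − 96.91) × 0.972388 = -10.7663
Short position value = −(long value) = $10.77

$10.77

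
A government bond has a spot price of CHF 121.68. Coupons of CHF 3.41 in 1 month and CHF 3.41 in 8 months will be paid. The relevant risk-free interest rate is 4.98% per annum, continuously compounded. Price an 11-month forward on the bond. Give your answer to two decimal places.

CHF 120.36

PV(coupons) I = 3.41·e^(−0.0498·1/12) + 3.41·e^(−0.0498·8/12)
I = 3.3959 + 3.2986 = 6.6945
F = (S − I)·e^(rT) = (121.68 − 6.6945) · e^(0.0498·11/12)
= 114.9855 · e^0.045650 = 114.9855 × 1.046708 = CHF 120.36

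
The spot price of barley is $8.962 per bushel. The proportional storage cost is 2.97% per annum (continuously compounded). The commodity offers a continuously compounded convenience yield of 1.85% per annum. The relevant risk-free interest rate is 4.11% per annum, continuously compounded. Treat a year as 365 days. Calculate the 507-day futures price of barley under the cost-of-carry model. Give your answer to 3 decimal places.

Net carry = r + u − y = 0.0411 + 0.0297 − 0.0185 = 0.0523
F = S·e^((r+u−y)T) = 8.962 · e^(0.0523 × 507/365) = 8.962 · e^0.072647
= 8.962 × 1.075351 = $9.637 per bushel

$9.637 per bushel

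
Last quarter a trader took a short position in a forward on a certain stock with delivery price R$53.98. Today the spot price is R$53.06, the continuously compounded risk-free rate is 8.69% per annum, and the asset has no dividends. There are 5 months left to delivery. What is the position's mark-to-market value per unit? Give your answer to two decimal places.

-R$1.00

Current fair forward for the remaining 5 months: F = S·e^(r·T), r = 0.0869
F = 53.06 · e^(0.0869 × 5/12) = 53.06 × 1.036872 = 55.0164
Value of long forward = (F − K)·e^(−rT) = (55.0164 − 53.98) · e^(−0.0869·5/12)
= 1.0364 × 0.964439 = 1.00
Short position value = −(long value) = -R$1.00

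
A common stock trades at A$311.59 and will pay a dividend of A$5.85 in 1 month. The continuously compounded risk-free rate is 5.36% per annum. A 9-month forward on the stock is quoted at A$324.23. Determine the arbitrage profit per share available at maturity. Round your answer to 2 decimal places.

A$5.92 per share

PV(dividends) I = 5.85·e^(−0.0536·1/12) = 5.8239
Fair forward F* = (S − I)·e^(rT) = (311.59 − 5.8239)·e^0.040200 = 305.7661 × 1.041019 = 318.3083
Market A$324.23 > fair 318.3083: forward overpriced → cash-and-carry (borrow at r, buy the stock and collect the dividends, short the forward).
Profit at T = |F_mkt − F*| = |324.23 − 318.3083| = A$5.92 per share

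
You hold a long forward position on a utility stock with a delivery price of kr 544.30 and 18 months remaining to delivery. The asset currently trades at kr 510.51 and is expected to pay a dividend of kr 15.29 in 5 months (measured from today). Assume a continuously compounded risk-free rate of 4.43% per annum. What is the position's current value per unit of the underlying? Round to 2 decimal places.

-kr 13.81

PV(remaining dividends) I = 15.29·e^(−0.0443·5/12) = 15.0104
Current forward F = (S − I)·e^(rT) = (510.51 − 15.0104)·e^(0.0443·18/12) = 495.4996 × 1.068708 = 529.5444
Value (long) = (F − K)·e^(−rT) = (529.5444 − 544.30) × 0.935710 = -13.8070
Value = -kr 13.81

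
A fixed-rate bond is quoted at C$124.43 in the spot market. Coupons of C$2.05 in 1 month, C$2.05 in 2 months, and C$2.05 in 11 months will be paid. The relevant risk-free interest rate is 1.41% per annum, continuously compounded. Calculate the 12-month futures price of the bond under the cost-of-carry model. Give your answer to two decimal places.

C$119.99

PV(coupons) I = 2.05·e^(−0.0141·1/12) + 2.05·e^(−0.0141·2/12) + 2.05·e^(−0.0141·11/12)
I = 2.0476 + 2.0452 + 2.0237 = 6.1165
F = (S − I)·e^(rT) = (124.43 − 6.1165) · e^(0.0141·12/12)
= 118.3135 · e^0.014100 = 118.3135 × 1.014200 = C$119.99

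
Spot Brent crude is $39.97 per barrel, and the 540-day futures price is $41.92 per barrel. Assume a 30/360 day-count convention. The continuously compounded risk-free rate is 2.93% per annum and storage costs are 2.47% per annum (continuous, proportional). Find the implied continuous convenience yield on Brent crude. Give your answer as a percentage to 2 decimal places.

F = S·e^((r+u−y)T) ⇒ (r+u−y) = ln(F/S)/T
ln(41.92/39.97) = 0.047634; /T ⇒ 0.031756
y = r + u − ln(F/S)/T = 0.0293 + 0.0247 − 0.031756 = 0.022244
y = 2.22%

2.22%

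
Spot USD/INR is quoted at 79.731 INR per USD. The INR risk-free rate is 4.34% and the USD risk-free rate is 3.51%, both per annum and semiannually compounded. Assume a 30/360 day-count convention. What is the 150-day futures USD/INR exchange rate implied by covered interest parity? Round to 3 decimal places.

80.002

By covered interest parity, F = S · (1+r_INR/2)^(2T) / (1+r_USD/2)^(2T)
= 79.731 × 1.018051 / 1.014604 = 79.731 × 1.003397
F = 80.002 INR per USD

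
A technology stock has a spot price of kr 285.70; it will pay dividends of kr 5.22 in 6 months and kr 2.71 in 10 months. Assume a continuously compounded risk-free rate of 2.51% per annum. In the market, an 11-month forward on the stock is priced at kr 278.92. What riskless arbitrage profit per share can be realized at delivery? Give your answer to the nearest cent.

PV(dividends) I = 5.22·e^(−0.0251·6/12) + 2.71·e^(−0.0251·10/12) = 7.8088
Fair forward F* = (S − I)·e^(rT) = (285.70 − 7.8088)·e^0.023008 = 277.8912 × 1.023275 = 284.3591
Market kr 278.92 < fair 284.3591: forward underpriced → reverse cash-and-carry (short the stock, invest proceeds at r, pay the dividends, go long the forward).
Profit at T = |F_mkt − F*| = |278.92 − 284.3591| = kr 5.44 per share

kr 5.44 per share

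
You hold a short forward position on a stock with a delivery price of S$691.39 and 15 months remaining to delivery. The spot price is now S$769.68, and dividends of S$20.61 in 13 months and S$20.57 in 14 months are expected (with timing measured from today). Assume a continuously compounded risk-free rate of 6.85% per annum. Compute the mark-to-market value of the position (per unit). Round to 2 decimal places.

PV(remaining dividends) I = 20.61·e^(−0.0685·13/12) + 20.57·e^(−0.0685·14/12) = 38.1260
Current forward F = (S − I)·e^(rT) = (769.68 − 38.1260)·e^(0.0685·15/12) = 731.5540 × 1.089398 = 796.9535
Value (long) = (F − K)·e^(−rT) = (796.9535 − 691.39) × 0.917938 = 96.9007
Short position value = −(long value) = -S$96.90

-S$96.90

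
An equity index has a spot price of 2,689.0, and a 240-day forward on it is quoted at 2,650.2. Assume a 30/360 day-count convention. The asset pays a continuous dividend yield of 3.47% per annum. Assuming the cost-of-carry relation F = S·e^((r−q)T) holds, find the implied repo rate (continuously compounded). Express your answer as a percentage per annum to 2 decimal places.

From F = S·e^((r−q)T): (r − q) = ln(F/S)/T
ln(2650.2/2689.0) = ln(0.985571) = -0.014534
(r − q) = -0.014534 / (240/360) = -0.021801
r = ln(F/S)/T + q = -0.021801 + 0.0347 = 0.012899
r = 1.29%

1.29%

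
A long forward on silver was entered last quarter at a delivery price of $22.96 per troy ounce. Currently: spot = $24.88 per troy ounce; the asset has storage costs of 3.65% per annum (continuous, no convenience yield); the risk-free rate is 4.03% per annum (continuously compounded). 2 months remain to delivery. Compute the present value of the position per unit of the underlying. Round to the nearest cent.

Current fair forward for the remaining 2 months: F = S·e^((r + u)·T), (r + u) = 0.0403 + 0.0365 = 0.0768
F = 24.88 · e^(0.0768 × 2/12) = 24.88 × 1.012882 = 25.2005
Value of long forward = (F − K)·e^(−rT) = (25.2005 − 22.96) · e^(−0.0403·2/12)
= 2.2405 × 0.993306 = 2.23

$2.23 per troy ounce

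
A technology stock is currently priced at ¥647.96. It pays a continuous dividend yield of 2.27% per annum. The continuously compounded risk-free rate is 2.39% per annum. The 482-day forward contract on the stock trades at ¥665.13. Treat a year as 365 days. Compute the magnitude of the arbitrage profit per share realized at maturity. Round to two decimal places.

Fair forward: F* = S·e^(carry·T), with carry = (r − q) = 0.0239 − 0.0227 = 0.0012
F* = 647.96 · e^(0.0012 × 482/365) = 647.96 · e^0.001585 = 647.96 × 1.001586 = ¥648.9877
Market ¥665.13 > fair ¥648.9877: forward overpriced → cash-and-carry (buy spot, short the forward).
At maturity, profit = |F_mkt − F*| = |665.13 − 648.9877| = ¥16.14 per share

¥16.14 per share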